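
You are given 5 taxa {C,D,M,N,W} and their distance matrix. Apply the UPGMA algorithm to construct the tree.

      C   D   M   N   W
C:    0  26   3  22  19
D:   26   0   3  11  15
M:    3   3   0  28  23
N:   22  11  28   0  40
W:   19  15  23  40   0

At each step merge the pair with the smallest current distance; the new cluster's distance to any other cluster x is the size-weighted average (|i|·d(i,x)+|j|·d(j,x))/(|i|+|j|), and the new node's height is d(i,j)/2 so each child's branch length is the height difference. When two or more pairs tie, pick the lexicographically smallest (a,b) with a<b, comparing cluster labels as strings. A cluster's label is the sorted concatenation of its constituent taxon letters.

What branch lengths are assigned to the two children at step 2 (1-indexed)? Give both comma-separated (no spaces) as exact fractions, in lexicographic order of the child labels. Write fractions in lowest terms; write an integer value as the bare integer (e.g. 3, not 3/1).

11/2,11/2

step 1: merge (C,M) at d=3; branch lengths C→3/2, M→3/2; new cluster CM
  updated: d(CM,D)=29/2, d(CM,N)=25, d(CM,W)=21
step 2: merge (D,N) at d=11; branch lengths D→11/2, N→11/2; new cluster DN
  updated: d(CM,DN)=79/4, d(DN,W)=55/2
step 3: merge (CM,DN) at d=79/4; branch lengths CM→67/8, DN→35/8; new cluster CDMN
  updated: d(CDMN,W)=97/4
step 4: merge (CDMN,W) at d=97/4; branch lengths CDMN→9/4, W→97/8; new cluster CDMNW
final tree: (((C:3/2,M:3/2):67/8,(D:11/2,N:11/2):35/8):9/4,W:97/8)
total length: 329/8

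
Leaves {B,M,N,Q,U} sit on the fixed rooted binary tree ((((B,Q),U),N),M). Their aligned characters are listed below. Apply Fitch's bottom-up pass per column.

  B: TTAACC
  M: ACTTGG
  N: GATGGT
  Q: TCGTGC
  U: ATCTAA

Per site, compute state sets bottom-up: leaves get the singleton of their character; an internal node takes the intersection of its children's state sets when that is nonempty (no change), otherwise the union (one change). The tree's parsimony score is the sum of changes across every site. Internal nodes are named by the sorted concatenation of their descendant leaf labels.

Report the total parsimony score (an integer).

15

site 0, node BQ: B={T} ∩ Q={T} → {T} (+0)
site 0, node BQU: BQ={T} ∪ U={A} → {A,T} (+1)
site 0, node BNQU: BQU={A,T} ∪ N={G} → {A,G,T} (+1)
site 0, node BMNQU: BNQU={A,G,T} ∩ M={A} → {A} (+0)
site 1, node BQ: B={T} ∪ Q={C} → {C,T} (+1)
site 1, node BQU: BQ={C,T} ∩ U={T} → {T} (+0)
site 1, node BNQU: BQU={T} ∪ N={A} → {A,T} (+1)
site 1, node BMNQU: BNQU={A,T} ∪ M={C} → {A,C,T} (+1)
site 2, node BQ: B={A} ∪ Q={G} → {A,G} (+1)
site 2, node BQU: BQ={A,G} ∪ U={C} → {A,C,G} (+1)
site 2, node BNQU: BQU={A,C,G} ∪ N={T} → {A,C,G,T} (+1)
site 2, node BMNQU: BNQU={A,C,G,T} ∩ M={T} → {T} (+0)
site 3, node BQ: B={A} ∪ Q={T} → {A,T} (+1)
site 3, node BQU: BQ={A,T} ∩ U={T} → {T} (+0)
site 3, node BNQU: BQU={T} ∪ N={G} → {G,T} (+1)
site 3, node BMNQU: BNQU={G,T} ∩ M={T} → {T} (+0)
site 4, node BQ: B={C} ∪ Q={G} → {C,G} (+1)
site 4, node BQU: BQ={C,G} ∪ U={A} → {A,C,G} (+1)
site 4, node BNQU: BQU={A,C,G} ∩ N={G} → {G} (+0)
site 4, node BMNQU: BNQU={G} ∩ M={G} → {G} (+0)
site 5, node BQ: B={C} ∩ Q={C} → {C} (+0)
site 5, node BQU: BQ={C} ∪ U={A} → {A,C} (+1)
site 5, node BNQU: BQU={A,C} ∪ N={T} → {A,C,T} (+1)
site 5, node BMNQU: BNQU={A,C,T} ∪ M={G} → {A,C,G,T} (+1)
per-site changes: [2, 3, 3, 2, 2, 3]; total = 15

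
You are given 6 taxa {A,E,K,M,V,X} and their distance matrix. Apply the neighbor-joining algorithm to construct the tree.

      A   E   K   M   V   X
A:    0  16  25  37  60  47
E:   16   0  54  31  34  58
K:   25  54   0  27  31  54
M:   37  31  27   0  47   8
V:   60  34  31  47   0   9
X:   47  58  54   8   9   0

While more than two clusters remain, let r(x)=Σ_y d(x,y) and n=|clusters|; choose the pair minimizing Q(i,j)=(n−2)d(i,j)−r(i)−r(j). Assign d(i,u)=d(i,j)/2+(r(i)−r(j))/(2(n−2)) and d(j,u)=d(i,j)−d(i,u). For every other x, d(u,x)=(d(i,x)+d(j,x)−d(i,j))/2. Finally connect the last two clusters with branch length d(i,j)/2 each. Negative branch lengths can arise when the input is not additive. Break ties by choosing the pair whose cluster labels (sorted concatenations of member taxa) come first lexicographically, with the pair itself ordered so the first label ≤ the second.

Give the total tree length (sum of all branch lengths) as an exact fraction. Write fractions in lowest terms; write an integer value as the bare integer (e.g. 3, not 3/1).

1349/16

iteration 1: select V,X (d=9, Q=-321); attach at lengths (41/8, 31/8); label the merged cluster VX
  updated: d(A,VX)=49, d(E,VX)=83/2, d(K,VX)=38, d(M,VX)=23
iteration 2: select A,E (d=16, Q=-443/2); attach at lengths (65/12, 127/12); label the merged cluster AE
  updated: d(AE,K)=63/2, d(AE,M)=26, d(AE,VX)=149/4
iteration 3: select AE,K (d=63/2, Q=-513/4); attach at lengths (245/16, 259/16); label the merged cluster AEK
  updated: d(AEK,M)=43/4, d(AEK,VX)=175/8
iteration 4: select AEK,M (d=43/4, Q=-445/8); attach at lengths (77/16, 95/16); label the merged cluster AEKM
  updated: d(AEKM,VX)=273/16
iteration 5: select AEKM,VX (d=273/16); attach at lengths (273/32, 273/32); label the merged cluster AEKMVX
final tree: ((((A:65/12,E:127/12):245/16,K:259/16):77/16,M:95/16):273/32,(V:41/8,X:31/8):273/32)
total length: 1349/16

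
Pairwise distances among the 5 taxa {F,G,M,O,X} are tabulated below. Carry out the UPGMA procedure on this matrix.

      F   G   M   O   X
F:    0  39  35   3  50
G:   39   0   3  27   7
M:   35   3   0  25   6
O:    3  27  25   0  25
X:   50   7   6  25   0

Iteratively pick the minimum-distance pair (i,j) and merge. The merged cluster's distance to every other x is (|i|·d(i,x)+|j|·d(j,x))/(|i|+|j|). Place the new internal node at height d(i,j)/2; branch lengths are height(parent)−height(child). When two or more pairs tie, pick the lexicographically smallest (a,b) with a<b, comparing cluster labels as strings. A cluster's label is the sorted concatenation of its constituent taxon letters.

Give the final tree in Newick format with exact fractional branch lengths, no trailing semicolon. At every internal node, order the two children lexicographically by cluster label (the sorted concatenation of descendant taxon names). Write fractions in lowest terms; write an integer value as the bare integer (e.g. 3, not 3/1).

((F:3/2,O:3/2):61/4,((G:3/2,M:3/2):7/4,X:13/4):27/2)

1. join F+O (d=3) ⇒ FO; edges |F|=3/2, |O|=3/2
  updated: d(FO,G)=33, d(FO,M)=30, d(FO,X)=75/2
2. join G+M (d=3) ⇒ GM; edges |G|=3/2, |M|=3/2
  updated: d(FO,GM)=63/2, d(GM,X)=13/2
3. join GM+X (d=13/2) ⇒ GMX; edges |GM|=7/4, |X|=13/4
  updated: d(FO,GMX)=67/2
4. join FO+GMX (d=67/2) ⇒ FGMOX; edges |FO|=61/4, |GMX|=27/2
final tree: ((F:3/2,O:3/2):61/4,((G:3/2,M:3/2):7/4,X:13/4):27/2)
total length: 159/4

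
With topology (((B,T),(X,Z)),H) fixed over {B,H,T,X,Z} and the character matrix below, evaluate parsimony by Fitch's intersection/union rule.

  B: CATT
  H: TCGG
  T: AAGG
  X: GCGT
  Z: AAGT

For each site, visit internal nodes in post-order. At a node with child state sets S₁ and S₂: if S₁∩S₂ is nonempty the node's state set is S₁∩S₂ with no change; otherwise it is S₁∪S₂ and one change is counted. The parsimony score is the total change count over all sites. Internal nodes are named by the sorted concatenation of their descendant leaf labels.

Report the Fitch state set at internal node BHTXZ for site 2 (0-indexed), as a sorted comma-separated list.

BT@0: {C} ∪ {A} = {A,C} (union, +1)
XZ@0: {G} ∪ {A} = {A,G} (union, +1)
BTXZ@0: {A,C} ∩ {A,G} = {A} (intersection, +0)
BHTXZ@0: {A} ∪ {T} = {A,T} (union, +1)
BT@1: {A} ∩ {A} = {A} (intersection, +0)
XZ@1: {C} ∪ {A} = {A,C} (union, +1)
BTXZ@1: {A} ∩ {A,C} = {A} (intersection, +0)
BHTXZ@1: {A} ∪ {C} = {A,C} (union, +1)
BT@2: {T} ∪ {G} = {G,T} (union, +1)
XZ@2: {G} ∩ {G} = {G} (intersection, +0)
BTXZ@2: {G,T} ∩ {G} = {G} (intersection, +0)
BHTXZ@2: {G} ∩ {G} = {G} (intersection, +0)
BT@3: {T} ∪ {G} = {G,T} (union, +1)
XZ@3: {T} ∩ {T} = {T} (intersection, +0)
BTXZ@3: {G,T} ∩ {T} = {T} (intersection, +0)
BHTXZ@3: {T} ∪ {G} = {G,T} (union, +1)
per-site changes: [3, 2, 1, 2]; total = 8

G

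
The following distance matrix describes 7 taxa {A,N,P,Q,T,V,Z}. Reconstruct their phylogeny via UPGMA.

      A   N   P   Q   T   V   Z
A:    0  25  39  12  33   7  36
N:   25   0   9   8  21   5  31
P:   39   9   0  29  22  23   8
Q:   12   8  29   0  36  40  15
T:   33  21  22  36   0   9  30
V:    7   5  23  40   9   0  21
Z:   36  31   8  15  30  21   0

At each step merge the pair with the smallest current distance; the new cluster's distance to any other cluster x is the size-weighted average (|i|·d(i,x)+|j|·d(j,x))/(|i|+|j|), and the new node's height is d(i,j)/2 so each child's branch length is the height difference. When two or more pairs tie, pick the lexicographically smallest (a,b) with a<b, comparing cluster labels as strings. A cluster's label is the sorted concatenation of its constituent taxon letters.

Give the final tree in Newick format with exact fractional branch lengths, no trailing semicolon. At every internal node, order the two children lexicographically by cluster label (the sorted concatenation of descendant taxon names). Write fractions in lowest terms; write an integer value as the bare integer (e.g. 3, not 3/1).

iteration 1: select N,V (d=5); attach at lengths (5/2, 5/2); label the merged cluster NV
  updated: d(A,NV)=16, d(NV,P)=16, d(NV,Q)=24, d(NV,T)=15, d(NV,Z)=26
iteration 2: select P,Z (d=8); attach at lengths (4, 4); label the merged cluster PZ
  updated: d(A,PZ)=75/2, d(NV,PZ)=21, d(PZ,Q)=22, d(PZ,T)=26
iteration 3: select A,Q (d=12); attach at lengths (6, 6); label the merged cluster AQ
  updated: d(AQ,NV)=20, d(AQ,PZ)=119/4, d(AQ,T)=69/2
iteration 4: select NV,T (d=15); attach at lengths (5, 15/2); label the merged cluster NTV
  updated: d(AQ,NTV)=149/6, d(NTV,PZ)=68/3
iteration 5: select NTV,PZ (d=68/3); attach at lengths (23/6, 22/3); label the merged cluster NPTVZ
  updated: d(AQ,NPTVZ)=134/5
iteration 6: select AQ,NPTVZ (d=134/5); attach at lengths (37/5, 31/15); label the merged cluster ANPQTVZ
final tree: ((A:6,Q:6):37/5,(((N:5/2,V:5/2):5,T:15/2):23/6,(P:4,Z:4):22/3):31/15)
total length: 872/15

((A:6,Q:6):37/5,(((N:5/2,V:5/2):5,T:15/2):23/6,(P:4,Z:4):22/3):31/15)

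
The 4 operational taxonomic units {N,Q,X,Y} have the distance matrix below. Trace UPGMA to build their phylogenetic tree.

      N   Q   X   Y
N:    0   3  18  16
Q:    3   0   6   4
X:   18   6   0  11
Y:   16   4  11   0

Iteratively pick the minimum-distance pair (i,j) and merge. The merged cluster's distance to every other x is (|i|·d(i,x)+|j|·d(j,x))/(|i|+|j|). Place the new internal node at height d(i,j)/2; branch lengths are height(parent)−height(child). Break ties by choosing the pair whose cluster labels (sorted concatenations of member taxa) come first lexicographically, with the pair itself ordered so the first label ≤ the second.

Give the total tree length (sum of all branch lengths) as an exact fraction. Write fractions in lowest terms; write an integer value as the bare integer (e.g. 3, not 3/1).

109/6

1. join N+Q (d=3) ⇒ NQ; edges |N|=3/2, |Q|=3/2
  updated: d(NQ,X)=12, d(NQ,Y)=10
2. join NQ+Y (d=10) ⇒ NQY; edges |NQ|=7/2, |Y|=5
  updated: d(NQY,X)=35/3
3. join NQY+X (d=35/3) ⇒ NQXY; edges |NQY|=5/6, |X|=35/6
final tree: (((N:3/2,Q:3/2):7/2,Y:5):5/6,X:35/6)
total length: 109/6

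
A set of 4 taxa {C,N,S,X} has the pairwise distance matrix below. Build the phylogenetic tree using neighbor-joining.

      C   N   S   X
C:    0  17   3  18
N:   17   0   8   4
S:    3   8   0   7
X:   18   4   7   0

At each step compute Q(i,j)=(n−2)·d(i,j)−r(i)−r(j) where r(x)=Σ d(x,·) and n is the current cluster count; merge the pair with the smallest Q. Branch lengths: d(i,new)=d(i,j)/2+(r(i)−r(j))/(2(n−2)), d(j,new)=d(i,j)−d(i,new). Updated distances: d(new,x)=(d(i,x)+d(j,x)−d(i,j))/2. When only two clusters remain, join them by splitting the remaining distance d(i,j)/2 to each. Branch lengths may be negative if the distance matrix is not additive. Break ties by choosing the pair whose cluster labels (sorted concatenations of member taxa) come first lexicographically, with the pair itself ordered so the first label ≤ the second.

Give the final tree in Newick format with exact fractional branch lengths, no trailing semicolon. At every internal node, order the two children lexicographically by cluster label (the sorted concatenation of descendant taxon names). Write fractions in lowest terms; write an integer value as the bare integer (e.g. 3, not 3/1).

step 1: merge (C,S) at d=3, Q=-50; branch lengths C→13/2, S→-7/2; new cluster CS
  updated: d(CS,N)=11, d(CS,X)=11
step 2: merge (CS,N) at d=11, Q=-26; branch lengths CS→9, N→2; new cluster CNS
  updated: d(CNS,X)=2
step 3: merge (CNS,X) at d=2; branch lengths CNS→1, X→1; new cluster CNSX
final tree: (((C:13/2,S:-7/2):9,N:2):1,X:1)
total length: 16

(((C:13/2,S:-7/2):9,N:2):1,X:1)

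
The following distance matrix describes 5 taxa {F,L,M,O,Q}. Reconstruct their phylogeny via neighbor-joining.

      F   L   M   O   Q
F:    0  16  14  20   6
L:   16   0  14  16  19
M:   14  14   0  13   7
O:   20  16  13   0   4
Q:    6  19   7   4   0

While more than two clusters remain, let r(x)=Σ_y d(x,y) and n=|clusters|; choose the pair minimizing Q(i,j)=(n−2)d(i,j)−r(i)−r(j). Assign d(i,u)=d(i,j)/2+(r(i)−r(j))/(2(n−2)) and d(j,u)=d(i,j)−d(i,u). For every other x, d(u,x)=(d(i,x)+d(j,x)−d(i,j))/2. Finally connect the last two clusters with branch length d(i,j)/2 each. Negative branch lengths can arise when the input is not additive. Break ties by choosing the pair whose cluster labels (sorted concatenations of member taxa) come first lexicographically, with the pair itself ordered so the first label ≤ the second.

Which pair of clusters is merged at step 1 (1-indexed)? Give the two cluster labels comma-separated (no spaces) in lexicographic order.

iteration 1: select O,Q (d=4, Q=-77); attach at lengths (29/6, -5/6); label the merged cluster OQ
  updated: d(F,OQ)=11, d(L,OQ)=31/2, d(M,OQ)=8
iteration 2: select F,L (d=16, Q=-109/2); attach at lengths (55/8, 73/8); label the merged cluster FL
  updated: d(FL,M)=6, d(FL,OQ)=21/4
iteration 3: select FL,M (d=6, Q=-77/4); attach at lengths (13/8, 35/8); label the merged cluster FLM
  updated: d(FLM,OQ)=29/8
iteration 4: select FLM,OQ (d=29/8); attach at lengths (29/16, 29/16); label the merged cluster FLMOQ
final tree: (((F:55/8,L:73/8):13/8,M:35/8):29/16,(O:29/6,Q:-5/6):29/16)
total length: 237/8

O,Q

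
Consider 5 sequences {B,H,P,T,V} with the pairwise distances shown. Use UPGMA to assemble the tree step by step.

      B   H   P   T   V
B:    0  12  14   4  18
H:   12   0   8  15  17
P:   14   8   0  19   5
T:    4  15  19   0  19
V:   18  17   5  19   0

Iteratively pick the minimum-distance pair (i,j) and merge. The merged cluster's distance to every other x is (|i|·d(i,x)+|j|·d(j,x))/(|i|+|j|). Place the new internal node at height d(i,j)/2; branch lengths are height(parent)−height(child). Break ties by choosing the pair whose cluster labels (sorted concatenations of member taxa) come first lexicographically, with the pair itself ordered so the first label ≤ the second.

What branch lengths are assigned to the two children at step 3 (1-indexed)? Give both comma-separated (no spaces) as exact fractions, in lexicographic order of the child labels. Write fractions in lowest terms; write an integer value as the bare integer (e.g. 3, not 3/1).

25/4,15/4

1. join B+T (d=4) ⇒ BT; edges |B|=2, |T|=2
  updated: d(BT,H)=27/2, d(BT,P)=33/2, d(BT,V)=37/2
2. join P+V (d=5) ⇒ PV; edges |P|=5/2, |V|=5/2
  updated: d(BT,PV)=35/2, d(H,PV)=25/2
3. join H+PV (d=25/2) ⇒ HPV; edges |H|=25/4, |PV|=15/4
  updated: d(BT,HPV)=97/6
4. join BT+HPV (d=97/6) ⇒ BHPTV; edges |BT|=73/12, |HPV|=11/6
final tree: ((B:2,T:2):73/12,(H:25/4,(P:5/2,V:5/2):15/4):11/6)
total length: 323/12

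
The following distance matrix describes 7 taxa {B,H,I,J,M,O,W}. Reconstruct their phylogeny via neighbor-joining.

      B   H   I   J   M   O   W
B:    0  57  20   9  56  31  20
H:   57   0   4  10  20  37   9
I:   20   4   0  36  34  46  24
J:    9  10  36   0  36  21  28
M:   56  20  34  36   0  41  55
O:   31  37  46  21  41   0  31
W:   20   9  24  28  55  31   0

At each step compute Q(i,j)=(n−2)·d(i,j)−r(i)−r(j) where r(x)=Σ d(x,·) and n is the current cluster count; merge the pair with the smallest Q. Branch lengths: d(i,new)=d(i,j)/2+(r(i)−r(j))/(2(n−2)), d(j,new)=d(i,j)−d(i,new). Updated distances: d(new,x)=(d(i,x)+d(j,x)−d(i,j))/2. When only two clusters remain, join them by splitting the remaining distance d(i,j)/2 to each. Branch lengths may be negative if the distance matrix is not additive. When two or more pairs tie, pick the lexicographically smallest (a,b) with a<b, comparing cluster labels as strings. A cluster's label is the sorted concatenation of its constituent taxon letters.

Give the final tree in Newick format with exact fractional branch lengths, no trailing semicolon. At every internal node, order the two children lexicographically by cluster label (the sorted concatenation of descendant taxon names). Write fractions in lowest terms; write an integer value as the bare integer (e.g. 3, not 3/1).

((((((B:49/5,J:-4/5):89/16,O:255/16):43/8,W:73/8):315/32,I:221/32):67/32,H:-137/32):777/64,M:777/64)

1. join B+J (d=9, Q=-288) ⇒ BJ; edges |B|=49/5, |J|=-4/5
  updated: d(BJ,H)=29, d(BJ,I)=47/2, d(BJ,M)=83/2, d(BJ,O)=43/2, d(BJ,W)=39/2
2. join BJ+O (d=43/2, Q=-451/2) ⇒ BJO; edges |BJ|=89/16, |O|=255/16
  updated: d(BJO,H)=89/4, d(BJO,I)=24, d(BJO,M)=61/2, d(BJO,W)=29/2
3. join BJO+W (d=29/2, Q=-601/4) ⇒ BJOW; edges |BJO|=43/8, |W|=73/8
  updated: d(BJOW,H)=67/8, d(BJOW,I)=67/4, d(BJOW,M)=71/2
4. join BJOW+I (d=67/4, Q=-655/8) ⇒ BIJOW; edges |BJOW|=315/32, |I|=221/32
  updated: d(BIJOW,H)=-35/16, d(BIJOW,M)=211/8
5. join BIJOW+H (d=-35/16, Q=-707/16) ⇒ BHIJOW; edges |BIJOW|=67/32, |H|=-137/32
  updated: d(BHIJOW,M)=777/32
6. join BHIJOW+M (d=777/32) ⇒ BHIJMOW; edges |BHIJOW|=777/64, |M|=777/64
final tree: ((((((B:49/5,J:-4/5):89/16,O:255/16):43/8,W:73/8):315/32,I:221/32):67/32,H:-137/32):777/64,M:777/64)
total length: 2683/32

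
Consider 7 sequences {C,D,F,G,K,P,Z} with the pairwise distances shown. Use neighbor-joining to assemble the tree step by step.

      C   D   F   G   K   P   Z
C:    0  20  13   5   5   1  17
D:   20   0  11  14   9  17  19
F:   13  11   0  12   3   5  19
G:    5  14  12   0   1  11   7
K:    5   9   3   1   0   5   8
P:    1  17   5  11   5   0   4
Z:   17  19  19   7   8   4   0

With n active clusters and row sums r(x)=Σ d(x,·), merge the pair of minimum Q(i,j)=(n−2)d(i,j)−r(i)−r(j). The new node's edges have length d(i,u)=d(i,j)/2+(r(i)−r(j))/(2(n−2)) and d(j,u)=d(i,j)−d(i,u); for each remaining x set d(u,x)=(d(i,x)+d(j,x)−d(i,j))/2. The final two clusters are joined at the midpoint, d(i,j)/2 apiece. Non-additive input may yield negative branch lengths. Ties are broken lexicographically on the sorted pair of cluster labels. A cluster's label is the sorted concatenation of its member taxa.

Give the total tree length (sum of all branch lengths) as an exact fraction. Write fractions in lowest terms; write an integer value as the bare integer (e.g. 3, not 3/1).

step 1: merge (C,P) at d=1, Q=-99; branch lengths C→23/10, P→-13/10; new cluster CP
  updated: d(CP,D)=18, d(CP,F)=17/2, d(CP,G)=15/2, d(CP,K)=9/2, d(CP,Z)=10
step 2: merge (D,F) at d=11, Q=-161/2; branch lengths D→123/16, F→53/16; new cluster DF
  updated: d(CP,DF)=31/4, d(DF,G)=15/2, d(DF,K)=1/2, d(DF,Z)=27/2
step 3: merge (DF,K) at d=1/2, Q=-167/4; branch lengths DF→67/24, K→-55/24; new cluster DFK
  updated: d(CP,DFK)=47/8, d(DFK,G)=4, d(DFK,Z)=21/2
step 4: merge (CP,DFK) at d=47/8, Q=-32; branch lengths CP→59/16, DFK→35/16; new cluster CDFKP
  updated: d(CDFKP,G)=45/16, d(CDFKP,Z)=117/16
step 5: merge (CDFKP,G) at d=45/16, Q=-137/8; branch lengths CDFKP→25/16, G→5/4; new cluster CDFGKP
  updated: d(CDFGKP,Z)=23/4
step 6: merge (CDFGKP,Z) at d=23/4; branch lengths CDFGKP→23/8, Z→23/8; new cluster CDFGKPZ
final tree: ((((C:23/10,P:-13/10):59/16,((D:123/16,F:53/16):67/24,K:-55/24):35/16):25/16,G:5/4):23/8,Z:23/8)
total length: 431/16

431/16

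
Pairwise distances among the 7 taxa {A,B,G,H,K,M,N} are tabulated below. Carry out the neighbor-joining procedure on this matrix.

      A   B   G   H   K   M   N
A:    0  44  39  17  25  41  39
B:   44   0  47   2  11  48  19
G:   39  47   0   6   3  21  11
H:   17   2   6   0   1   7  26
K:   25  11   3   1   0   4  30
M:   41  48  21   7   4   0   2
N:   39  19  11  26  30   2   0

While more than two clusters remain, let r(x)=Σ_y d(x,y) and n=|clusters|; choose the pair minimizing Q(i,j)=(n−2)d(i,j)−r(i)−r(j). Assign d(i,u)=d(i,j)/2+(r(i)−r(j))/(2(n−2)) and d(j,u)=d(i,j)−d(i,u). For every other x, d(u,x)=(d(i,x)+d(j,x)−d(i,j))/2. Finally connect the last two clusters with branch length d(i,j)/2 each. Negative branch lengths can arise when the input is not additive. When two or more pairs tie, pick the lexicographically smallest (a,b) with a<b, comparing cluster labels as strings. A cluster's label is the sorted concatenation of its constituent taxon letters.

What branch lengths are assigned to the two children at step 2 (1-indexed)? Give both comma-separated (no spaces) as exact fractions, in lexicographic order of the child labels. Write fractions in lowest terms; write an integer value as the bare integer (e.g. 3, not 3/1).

103/8,-87/8

1. join M+N (d=2, Q=-240) ⇒ MN; edges |M|=3/5, |N|=7/5
  updated: d(A,MN)=39, d(B,MN)=65/2, d(G,MN)=15, d(H,MN)=31/2, d(K,MN)=16
2. join B+H (d=2, Q=-170) ⇒ BH; edges |B|=103/8, |H|=-87/8
  updated: d(A,BH)=59/2, d(BH,G)=51/2, d(BH,K)=5, d(BH,MN)=23
3. join G+MN (d=15, Q=-261/2) ⇒ GMN; edges |G|=23/4, |MN|=37/4
  updated: d(A,GMN)=63/2, d(BH,GMN)=67/4, d(GMN,K)=2
4. join A+BH (d=59/2, Q=-313/4) ⇒ ABH; edges |A|=375/16, |BH|=97/16
  updated: d(ABH,GMN)=75/8, d(ABH,K)=1/4
5. join ABH+GMN (d=75/8, Q=-93/8) ⇒ ABGHMN; edges |ABH|=61/16, |GMN|=89/16
  updated: d(ABGHMN,K)=-57/16
6. join ABGHMN+K (d=-57/16) ⇒ ABGHKMN; edges |ABGHMN|=-57/32, |K|=-57/32
final tree: (((A:375/16,(B:103/8,H:-87/8):97/16):61/16,(G:23/4,(M:3/5,N:7/5):37/4):89/16):-57/32,K:-57/32)
total length: 869/16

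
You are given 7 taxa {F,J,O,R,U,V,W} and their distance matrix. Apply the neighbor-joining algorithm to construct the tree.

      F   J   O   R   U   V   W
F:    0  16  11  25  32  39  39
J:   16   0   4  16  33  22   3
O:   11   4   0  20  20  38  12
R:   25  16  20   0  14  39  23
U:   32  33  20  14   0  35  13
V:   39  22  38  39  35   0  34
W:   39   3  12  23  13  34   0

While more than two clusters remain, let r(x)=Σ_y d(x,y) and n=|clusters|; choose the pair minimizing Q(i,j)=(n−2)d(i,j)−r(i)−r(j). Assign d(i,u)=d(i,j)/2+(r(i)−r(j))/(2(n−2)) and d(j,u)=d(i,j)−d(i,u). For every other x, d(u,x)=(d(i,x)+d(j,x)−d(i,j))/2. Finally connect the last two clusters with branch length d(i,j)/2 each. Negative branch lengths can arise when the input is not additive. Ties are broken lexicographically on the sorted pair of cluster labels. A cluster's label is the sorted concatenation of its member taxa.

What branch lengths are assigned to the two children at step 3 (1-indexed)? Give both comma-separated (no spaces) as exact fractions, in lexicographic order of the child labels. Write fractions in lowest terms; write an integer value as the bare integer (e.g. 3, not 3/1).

step 1: merge (R,U) at d=14, Q=-214; branch lengths R→6, U→8; new cluster RU
  updated: d(F,RU)=43/2, d(J,RU)=35/2, d(O,RU)=13, d(RU,V)=30, d(RU,W)=11
step 2: merge (F,O) at d=11, Q=-321/2; branch lengths F→185/16, O→-9/16; new cluster FO
  updated: d(FO,J)=9/2, d(FO,RU)=47/4, d(FO,V)=33, d(FO,W)=20
step 3: merge (J,W) at d=3, Q=-106; branch lengths J→-2, W→5; new cluster JW
  updated: d(FO,JW)=43/4, d(JW,RU)=51/4, d(JW,V)=53/2
step 4: merge (FO,RU) at d=47/4, Q=-173/2; branch lengths FO→49/8, RU→45/8; new cluster FORU
  updated: d(FORU,JW)=47/8, d(FORU,V)=205/8
step 5: merge (FORU,JW) at d=47/8, Q=-58; branch lengths FORU→5/2, JW→27/8; new cluster FJORUW
  updated: d(FJORUW,V)=185/8
step 6: merge (FJORUW,V) at d=185/8; branch lengths FJORUW→185/16, V→185/16; new cluster FJORUVW
final tree: ((((F:185/16,O:-9/16):49/8,(R:6,U:8):45/8):5/2,(J:-2,W:5):27/8):185/16,V:185/16)
total length: 275/4

-2,5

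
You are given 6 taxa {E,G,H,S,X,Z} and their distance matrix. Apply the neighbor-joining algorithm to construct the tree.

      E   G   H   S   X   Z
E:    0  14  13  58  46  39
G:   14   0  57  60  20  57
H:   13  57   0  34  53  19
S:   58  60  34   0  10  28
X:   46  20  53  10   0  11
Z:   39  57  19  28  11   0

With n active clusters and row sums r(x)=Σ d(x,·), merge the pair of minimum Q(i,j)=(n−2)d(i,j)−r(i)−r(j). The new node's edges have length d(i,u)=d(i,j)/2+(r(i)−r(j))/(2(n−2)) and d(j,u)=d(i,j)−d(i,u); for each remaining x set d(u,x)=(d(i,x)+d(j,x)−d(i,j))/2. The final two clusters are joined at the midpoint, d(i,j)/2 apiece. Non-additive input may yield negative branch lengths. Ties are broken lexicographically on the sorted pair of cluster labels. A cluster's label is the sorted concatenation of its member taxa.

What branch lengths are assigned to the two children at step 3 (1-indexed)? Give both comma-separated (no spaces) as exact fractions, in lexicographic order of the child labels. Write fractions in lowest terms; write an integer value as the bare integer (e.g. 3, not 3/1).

95/8,33/8

step 1: merge (E,G) at d=14, Q=-322; branch lengths E→9/4, G→47/4; new cluster EG
  updated: d(EG,H)=28, d(EG,S)=52, d(EG,X)=26, d(EG,Z)=41
step 2: merge (EG,H) at d=28, Q=-197; branch lengths EG→97/6, H→71/6; new cluster EGH
  updated: d(EGH,S)=29, d(EGH,X)=51/2, d(EGH,Z)=16
step 3: merge (EGH,Z) at d=16, Q=-187/2; branch lengths EGH→95/8, Z→33/8; new cluster EGHZ
  updated: d(EGHZ,S)=41/2, d(EGHZ,X)=41/4
step 4: merge (EGHZ,S) at d=41/2, Q=-163/4; branch lengths EGHZ→83/8, S→81/8; new cluster EGHSZ
  updated: d(EGHSZ,X)=-1/8
step 5: merge (EGHSZ,X) at d=-1/8; branch lengths EGHSZ→-1/16, X→-1/16; new cluster EGHSXZ
final tree: (((((E:9/4,G:47/4):97/6,H:71/6):95/8,Z:33/8):83/8,S:81/8):-1/16,X:-1/16)
total length: 627/8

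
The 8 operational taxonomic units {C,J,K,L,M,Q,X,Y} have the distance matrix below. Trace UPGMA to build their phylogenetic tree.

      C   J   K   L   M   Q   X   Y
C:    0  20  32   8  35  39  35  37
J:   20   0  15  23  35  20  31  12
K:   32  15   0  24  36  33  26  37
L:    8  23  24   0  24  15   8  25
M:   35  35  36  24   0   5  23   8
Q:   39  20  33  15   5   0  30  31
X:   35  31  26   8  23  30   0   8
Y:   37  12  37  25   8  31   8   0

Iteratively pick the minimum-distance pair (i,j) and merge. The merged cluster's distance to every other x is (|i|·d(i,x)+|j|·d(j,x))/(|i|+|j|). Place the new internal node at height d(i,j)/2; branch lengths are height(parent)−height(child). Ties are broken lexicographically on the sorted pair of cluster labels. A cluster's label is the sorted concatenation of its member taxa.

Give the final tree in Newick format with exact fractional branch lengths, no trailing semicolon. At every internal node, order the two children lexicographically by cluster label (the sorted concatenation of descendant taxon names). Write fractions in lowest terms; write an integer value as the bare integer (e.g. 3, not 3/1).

iteration 1: select M,Q (d=5); attach at lengths (5/2, 5/2); label the merged cluster MQ
  updated: d(C,MQ)=37, d(J,MQ)=55/2, d(K,MQ)=69/2, d(L,MQ)=39/2, d(MQ,X)=53/2, d(MQ,Y)=39/2
iteration 2: select C,L (d=8); attach at lengths (4, 4); label the merged cluster CL
  updated: d(CL,J)=43/2, d(CL,K)=28, d(CL,MQ)=113/4, d(CL,X)=43/2, d(CL,Y)=31
iteration 3: select X,Y (d=8); attach at lengths (4, 4); label the merged cluster XY
  updated: d(CL,XY)=105/4, d(J,XY)=43/2, d(K,XY)=63/2, d(MQ,XY)=23
iteration 4: select J,K (d=15); attach at lengths (15/2, 15/2); label the merged cluster JK
  updated: d(CL,JK)=99/4, d(JK,MQ)=31, d(JK,XY)=53/2
iteration 5: select MQ,XY (d=23); attach at lengths (9, 15/2); label the merged cluster MQXY
  updated: d(CL,MQXY)=109/4, d(JK,MQXY)=115/4
iteration 6: select CL,JK (d=99/4); attach at lengths (67/8, 39/8); label the merged cluster CJKL
  updated: d(CJKL,MQXY)=28
iteration 7: select CJKL,MQXY (d=28); attach at lengths (13/8, 5/2); label the merged cluster CJKLMQXY
final tree: (((C:4,L:4):67/8,(J:15/2,K:15/2):39/8):13/8,((M:5/2,Q:5/2):9,(X:4,Y:4):15/2):5/2)
total length: 559/8

(((C:4,L:4):67/8,(J:15/2,K:15/2):39/8):13/8,((M:5/2,Q:5/2):9,(X:4,Y:4):15/2):5/2)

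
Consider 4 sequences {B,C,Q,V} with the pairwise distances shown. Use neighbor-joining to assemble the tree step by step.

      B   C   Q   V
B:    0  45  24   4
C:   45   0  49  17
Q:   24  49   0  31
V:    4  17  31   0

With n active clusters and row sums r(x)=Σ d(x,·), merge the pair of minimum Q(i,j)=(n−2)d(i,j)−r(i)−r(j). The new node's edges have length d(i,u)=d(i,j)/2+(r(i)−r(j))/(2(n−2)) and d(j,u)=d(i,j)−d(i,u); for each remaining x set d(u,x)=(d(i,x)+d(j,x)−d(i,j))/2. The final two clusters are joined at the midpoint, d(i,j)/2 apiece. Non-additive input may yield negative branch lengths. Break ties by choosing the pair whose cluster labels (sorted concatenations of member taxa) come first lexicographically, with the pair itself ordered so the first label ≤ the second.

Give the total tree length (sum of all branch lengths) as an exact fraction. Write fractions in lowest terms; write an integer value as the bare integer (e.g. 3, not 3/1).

211/4

step 1: merge (B,Q) at d=24, Q=-129; branch lengths B→17/4, Q→79/4; new cluster BQ
  updated: d(BQ,C)=35, d(BQ,V)=11/2
step 2: merge (BQ,C) at d=35, Q=-115/2; branch lengths BQ→47/4, C→93/4; new cluster BCQ
  updated: d(BCQ,V)=-25/4
step 3: merge (BCQ,V) at d=-25/4; branch lengths BCQ→-25/8, V→-25/8; new cluster BCQV
final tree: (((B:17/4,Q:79/4):47/4,C:93/4):-25/8,V:-25/8)
total length: 211/4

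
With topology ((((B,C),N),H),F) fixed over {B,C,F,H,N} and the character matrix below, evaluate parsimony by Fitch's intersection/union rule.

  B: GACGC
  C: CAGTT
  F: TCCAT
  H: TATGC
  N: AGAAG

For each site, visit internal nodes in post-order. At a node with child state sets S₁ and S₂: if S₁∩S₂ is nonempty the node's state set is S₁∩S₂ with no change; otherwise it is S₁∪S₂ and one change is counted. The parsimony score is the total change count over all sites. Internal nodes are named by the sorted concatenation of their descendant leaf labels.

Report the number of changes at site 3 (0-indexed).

3

[col 0] BC: children B:{G}, C:{C} ∪→ {C,G}; cost 1
[col 0] BCN: children BC:{C,G}, N:{A} ∪→ {A,C,G}; cost 1
[col 0] BCHN: children BCN:{A,C,G}, H:{T} ∪→ {A,C,G,T}; cost 1
[col 0] BCFHN: children BCHN:{A,C,G,T}, F:{T} ∩→ {T}; cost 0
[col 1] BC: children B:{A}, C:{A} ∩→ {A}; cost 0
[col 1] BCN: children BC:{A}, N:{G} ∪→ {A,G}; cost 1
[col 1] BCHN: children BCN:{A,G}, H:{A} ∩→ {A}; cost 0
[col 1] BCFHN: children BCHN:{A}, F:{C} ∪→ {A,C}; cost 1
[col 2] BC: children B:{C}, C:{G} ∪→ {C,G}; cost 1
[col 2] BCN: children BC:{C,G}, N:{A} ∪→ {A,C,G}; cost 1
[col 2] BCHN: children BCN:{A,C,G}, H:{T} ∪→ {A,C,G,T}; cost 1
[col 2] BCFHN: children BCHN:{A,C,G,T}, F:{C} ∩→ {C}; cost 0
[col 3] BC: children B:{G}, C:{T} ∪→ {G,T}; cost 1
[col 3] BCN: children BC:{G,T}, N:{A} ∪→ {A,G,T}; cost 1
[col 3] BCHN: children BCN:{A,G,T}, H:{G} ∩→ {G}; cost 0
[col 3] BCFHN: children BCHN:{G}, F:{A} ∪→ {A,G}; cost 1
[col 4] BC: children B:{C}, C:{T} ∪→ {C,T}; cost 1
[col 4] BCN: children BC:{C,T}, N:{G} ∪→ {C,G,T}; cost 1
[col 4] BCHN: children BCN:{C,G,T}, H:{C} ∩→ {C}; cost 0
[col 4] BCFHN: children BCHN:{C}, F:{T} ∪→ {C,T}; cost 1
per-site changes: [3, 2, 3, 3, 3]; total = 14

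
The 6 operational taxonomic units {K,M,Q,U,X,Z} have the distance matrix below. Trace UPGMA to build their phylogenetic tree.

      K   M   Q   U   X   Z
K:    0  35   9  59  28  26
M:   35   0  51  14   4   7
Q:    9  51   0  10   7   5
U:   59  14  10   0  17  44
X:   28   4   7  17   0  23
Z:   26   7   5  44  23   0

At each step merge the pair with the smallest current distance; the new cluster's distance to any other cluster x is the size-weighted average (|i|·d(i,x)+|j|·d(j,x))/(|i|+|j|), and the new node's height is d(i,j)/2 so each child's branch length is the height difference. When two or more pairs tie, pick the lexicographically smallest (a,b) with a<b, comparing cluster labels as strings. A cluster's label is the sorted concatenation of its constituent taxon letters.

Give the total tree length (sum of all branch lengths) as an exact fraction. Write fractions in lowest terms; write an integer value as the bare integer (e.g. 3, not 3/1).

151/3

iteration 1: select M,X (d=4); attach at lengths (2, 2); label the merged cluster MX
  updated: d(K,MX)=63/2, d(MX,Q)=29, d(MX,U)=31/2, d(MX,Z)=15
iteration 2: select Q,Z (d=5); attach at lengths (5/2, 5/2); label the merged cluster QZ
  updated: d(K,QZ)=35/2, d(MX,QZ)=22, d(QZ,U)=27
iteration 3: select MX,U (d=31/2); attach at lengths (23/4, 31/4); label the merged cluster MUX
  updated: d(K,MUX)=122/3, d(MUX,QZ)=71/3
iteration 4: select K,QZ (d=35/2); attach at lengths (35/4, 25/4); label the merged cluster KQZ
  updated: d(KQZ,MUX)=88/3
iteration 5: select KQZ,MUX (d=88/3); attach at lengths (71/12, 83/12); label the merged cluster KMQUXZ
final tree: ((K:35/4,(Q:5/2,Z:5/2):25/4):71/12,((M:2,X:2):23/4,U:31/4):83/12)
total length: 151/3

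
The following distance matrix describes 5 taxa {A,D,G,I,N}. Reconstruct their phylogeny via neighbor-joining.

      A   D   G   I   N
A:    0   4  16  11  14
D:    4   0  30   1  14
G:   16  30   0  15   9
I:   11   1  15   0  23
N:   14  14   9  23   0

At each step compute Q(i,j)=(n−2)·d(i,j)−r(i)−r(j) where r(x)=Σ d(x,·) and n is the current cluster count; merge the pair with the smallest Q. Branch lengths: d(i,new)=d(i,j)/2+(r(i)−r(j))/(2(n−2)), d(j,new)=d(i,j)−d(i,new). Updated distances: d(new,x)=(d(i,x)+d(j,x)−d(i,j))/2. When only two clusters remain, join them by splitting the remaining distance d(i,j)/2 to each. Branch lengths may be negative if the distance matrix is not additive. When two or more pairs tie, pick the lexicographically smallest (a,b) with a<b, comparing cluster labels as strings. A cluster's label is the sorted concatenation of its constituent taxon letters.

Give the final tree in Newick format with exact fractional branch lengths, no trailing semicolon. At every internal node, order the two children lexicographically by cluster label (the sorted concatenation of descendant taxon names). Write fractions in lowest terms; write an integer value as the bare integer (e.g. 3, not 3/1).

(((A:1,(G:37/6,N:17/6):19/2):6,D:-1/2):3/4,I:3/4)

step 1: merge (G,N) at d=9, Q=-103; branch lengths G→37/6, N→17/6; new cluster GN
  updated: d(A,GN)=21/2, d(D,GN)=35/2, d(GN,I)=29/2
step 2: merge (A,GN) at d=21/2, Q=-47; branch lengths A→1, GN→19/2; new cluster AGN
  updated: d(AGN,D)=11/2, d(AGN,I)=15/2
step 3: merge (AGN,D) at d=11/2, Q=-14; branch lengths AGN→6, D→-1/2; new cluster ADGN
  updated: d(ADGN,I)=3/2
step 4: merge (ADGN,I) at d=3/2; branch lengths ADGN→3/4, I→3/4; new cluster ADGIN
final tree: (((A:1,(G:37/6,N:17/6):19/2):6,D:-1/2):3/4,I:3/4)
total length: 53/2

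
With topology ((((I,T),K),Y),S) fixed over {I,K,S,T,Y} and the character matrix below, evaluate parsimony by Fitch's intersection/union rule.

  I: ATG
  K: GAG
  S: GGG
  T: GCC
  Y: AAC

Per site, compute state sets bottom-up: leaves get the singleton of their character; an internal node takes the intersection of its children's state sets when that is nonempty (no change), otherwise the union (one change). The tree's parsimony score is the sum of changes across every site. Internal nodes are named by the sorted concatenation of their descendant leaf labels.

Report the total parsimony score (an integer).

IT@0: {A} ∪ {G} = {A,G} (union, +1)
IKT@0: {A,G} ∩ {G} = {G} (intersection, +0)
IKTY@0: {G} ∪ {A} = {A,G} (union, +1)
IKSTY@0: {A,G} ∩ {G} = {G} (intersection, +0)
IT@1: {T} ∪ {C} = {C,T} (union, +1)
IKT@1: {C,T} ∪ {A} = {A,C,T} (union, +1)
IKTY@1: {A,C,T} ∩ {A} = {A} (intersection, +0)
IKSTY@1: {A} ∪ {G} = {A,G} (union, +1)
IT@2: {G} ∪ {C} = {C,G} (union, +1)
IKT@2: {C,G} ∩ {G} = {G} (intersection, +0)
IKTY@2: {G} ∪ {C} = {C,G} (union, +1)
IKSTY@2: {C,G} ∩ {G} = {G} (intersection, +0)
per-site changes: [2, 3, 2]; total = 7

7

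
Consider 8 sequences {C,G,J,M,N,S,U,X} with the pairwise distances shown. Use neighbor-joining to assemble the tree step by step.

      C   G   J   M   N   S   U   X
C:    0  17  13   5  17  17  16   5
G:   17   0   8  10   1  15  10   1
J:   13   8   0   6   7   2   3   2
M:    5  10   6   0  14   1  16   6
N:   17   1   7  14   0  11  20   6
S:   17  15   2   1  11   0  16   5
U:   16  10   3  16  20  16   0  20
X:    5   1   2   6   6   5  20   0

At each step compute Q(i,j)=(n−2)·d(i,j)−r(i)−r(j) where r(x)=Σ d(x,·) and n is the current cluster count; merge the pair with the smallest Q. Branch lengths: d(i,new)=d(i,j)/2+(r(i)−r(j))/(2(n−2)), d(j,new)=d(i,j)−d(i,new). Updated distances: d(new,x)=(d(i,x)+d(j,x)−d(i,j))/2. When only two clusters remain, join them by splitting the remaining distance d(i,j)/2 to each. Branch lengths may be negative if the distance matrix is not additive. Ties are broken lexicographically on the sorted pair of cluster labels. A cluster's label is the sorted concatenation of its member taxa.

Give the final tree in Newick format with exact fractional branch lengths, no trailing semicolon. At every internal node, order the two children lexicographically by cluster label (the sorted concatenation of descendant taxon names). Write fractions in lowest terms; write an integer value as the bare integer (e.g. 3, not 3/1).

(((C:219/32,((G:-2/3,N:5/3):107/24,X:-35/24):77/32):29/32,(J:-15/4,U:27/4):157/32):99/64,(M:-3/4,S:7/4):99/64)

iteration 1: select G,N (d=1, Q=-132); attach at lengths (-2/3, 5/3); label the merged cluster GN
  updated: d(C,GN)=33/2, d(GN,J)=7, d(GN,M)=23/2, d(GN,S)=25/2, d(GN,U)=29/2, d(GN,X)=3
iteration 2: select J,U (d=3, Q=-207/2); attach at lengths (-15/4, 27/4); label the merged cluster JU
  updated: d(C,JU)=13, d(GN,JU)=37/4, d(JU,M)=19/2, d(JU,S)=15/2, d(JU,X)=19/2
iteration 3: select M,S (d=1, Q=-72); attach at lengths (-3/4, 7/4); label the merged cluster MS
  updated: d(C,MS)=21/2, d(GN,MS)=23/2, d(JU,MS)=8, d(MS,X)=5
iteration 4: select GN,X (d=3, Q=-215/4); attach at lengths (107/24, -35/24); label the merged cluster GNX
  updated: d(C,GNX)=37/4, d(GNX,JU)=63/8, d(GNX,MS)=27/4
iteration 5: select C,GNX (d=37/4, Q=-305/8); attach at lengths (219/32, 77/32); label the merged cluster CGNX
  updated: d(CGNX,JU)=93/16, d(CGNX,MS)=4
iteration 6: select CGNX,JU (d=93/16, Q=-285/16); attach at lengths (29/32, 157/32); label the merged cluster CGJNUX
  updated: d(CGJNUX,MS)=99/32
iteration 7: select CGJNUX,MS (d=99/32); attach at lengths (99/64, 99/64); label the merged cluster CGJMNSUX
final tree: (((C:219/32,((G:-2/3,N:5/3):107/24,X:-35/24):77/32):29/32,(J:-15/4,U:27/4):157/32):99/64,(M:-3/4,S:7/4):99/64)
total length: 837/32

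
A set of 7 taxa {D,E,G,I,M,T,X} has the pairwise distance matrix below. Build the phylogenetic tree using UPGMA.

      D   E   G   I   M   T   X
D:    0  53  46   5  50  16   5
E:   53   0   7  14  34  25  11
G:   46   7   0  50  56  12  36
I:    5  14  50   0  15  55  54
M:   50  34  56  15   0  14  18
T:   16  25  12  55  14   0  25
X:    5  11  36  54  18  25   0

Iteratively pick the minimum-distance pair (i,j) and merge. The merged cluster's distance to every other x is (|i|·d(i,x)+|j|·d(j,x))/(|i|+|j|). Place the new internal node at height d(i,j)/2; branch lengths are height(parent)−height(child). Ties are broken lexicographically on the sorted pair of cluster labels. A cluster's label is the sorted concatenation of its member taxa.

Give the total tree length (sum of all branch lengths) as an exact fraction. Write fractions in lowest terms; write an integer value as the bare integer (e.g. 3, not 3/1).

1481/20

1. join D+I (d=5) ⇒ DI; edges |D|=5/2, |I|=5/2
  updated: d(DI,E)=67/2, d(DI,G)=48, d(DI,M)=65/2, d(DI,T)=71/2, d(DI,X)=59/2
2. join E+G (d=7) ⇒ EG; edges |E|=7/2, |G|=7/2
  updated: d(DI,EG)=163/4, d(EG,M)=45, d(EG,T)=37/2, d(EG,X)=47/2
3. join M+T (d=14) ⇒ MT; edges |M|=7, |T|=7
  updated: d(DI,MT)=34, d(EG,MT)=127/4, d(MT,X)=43/2
4. join MT+X (d=43/2) ⇒ MTX; edges |MT|=15/4, |X|=43/4
  updated: d(DI,MTX)=65/2, d(EG,MTX)=29
5. join EG+MTX (d=29) ⇒ EGMTX; edges |EG|=11, |MTX|=15/4
  updated: d(DI,EGMTX)=179/5
6. join DI+EGMTX (d=179/5) ⇒ DEGIMTX; edges |DI|=77/5, |EGMTX|=17/5
final tree: ((D:5/2,I:5/2):77/5,((E:7/2,G:7/2):11,((M:7,T:7):15/4,X:43/4):15/4):17/5)
total length: 1481/20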